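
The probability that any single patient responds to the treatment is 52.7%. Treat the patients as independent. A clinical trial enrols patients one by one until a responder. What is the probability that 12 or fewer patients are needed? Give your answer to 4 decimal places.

Y = number of patients to the first success; geometric, p = 0.527.
P(Y ≤ 12) = 1 − (1−p)^12 = 1 − 0.000125 = 0.999875

0.9999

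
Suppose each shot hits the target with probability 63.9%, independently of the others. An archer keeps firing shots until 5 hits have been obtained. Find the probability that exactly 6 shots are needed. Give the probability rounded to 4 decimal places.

Y = trial on which the fifth success occurs; negative binomial, r=5, p=0.639.
P(Y=6) = C(5,4) · p^5 · (1−p)^1
= 5 · 0.10654 · 0.361 = 0.192301

0.1923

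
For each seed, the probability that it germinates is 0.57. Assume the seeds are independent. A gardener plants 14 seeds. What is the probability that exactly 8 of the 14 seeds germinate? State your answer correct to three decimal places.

0.212

X ~ Binomial(n=14, p=0.57).
P(X=8) = C(14,8) · p^8 · (1−p)^6
= 3003 · 0.011143 · 0.0063214 = 0.21153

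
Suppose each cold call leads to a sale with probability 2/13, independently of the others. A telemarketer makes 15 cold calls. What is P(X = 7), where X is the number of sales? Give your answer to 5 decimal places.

0.00345

X ~ Binomial(n=15, p=0.153846).
P(X=7) = C(15,7) · p^7 · (1−p)^8
= 6435 · 2.0399e-06 · 0.26278 = 0.0034494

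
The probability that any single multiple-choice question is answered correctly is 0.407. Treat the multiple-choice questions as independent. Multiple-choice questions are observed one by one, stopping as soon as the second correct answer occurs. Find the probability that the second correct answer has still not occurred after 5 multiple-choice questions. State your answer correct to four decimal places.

0.3250

Needing more than 5 multiple-choice questions ⇔ fewer than 2 successes in the first 5. With X ~ Binomial(5, 0.407), P(Y > 5) = P(X ≤ 1).
  k=0: C(5,0)·0.407^0·0.593^5 = 0.073329
  k=1: C(5,1)·0.407^1·0.593^4 = 0.251642
P(X ≤ 1) = 0.324971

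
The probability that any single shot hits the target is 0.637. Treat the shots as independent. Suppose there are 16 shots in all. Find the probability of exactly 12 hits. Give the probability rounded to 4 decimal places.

0.1410

X ~ Binomial(n=16, p=0.637).
P(X=12) = C(16,12) · p^12 · (1−p)^4
= 1820 · 0.0044635 · 0.017363 = 0.141049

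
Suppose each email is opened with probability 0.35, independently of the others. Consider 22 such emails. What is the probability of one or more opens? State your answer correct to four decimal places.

0.9999

P(at least one) = 1 − P(none) = 1 − (1 − 0.35)^22
= 1 − 0.000077 = 0.999923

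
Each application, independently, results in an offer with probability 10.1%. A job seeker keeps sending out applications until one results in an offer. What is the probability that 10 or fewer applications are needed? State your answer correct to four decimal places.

0.6552

Y = number of applications to the first success; geometric, p = 0.101.
P(Y ≤ 10) = 1 − (1−p)^10 = 1 − 0.344824 = 0.655176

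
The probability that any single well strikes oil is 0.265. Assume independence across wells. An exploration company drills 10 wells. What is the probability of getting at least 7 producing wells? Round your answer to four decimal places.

0.0050

X ~ Binomial(10, 0.265); P(X ≥ 7) = Σ C(10,k) p^k (1−p)^(10−k) over k:
  k=7: C(10,7)·0.265^7·0.735^3 = 0.004373
  k=8: C(10,8)·0.265^8·0.735^2 = 0.000591
  k=9: C(10,9)·0.265^9·0.735^1 = 0.000047
  k=10: C(10,10)·0.265^10·0.735^0 = 0.000002
Total = 0.005013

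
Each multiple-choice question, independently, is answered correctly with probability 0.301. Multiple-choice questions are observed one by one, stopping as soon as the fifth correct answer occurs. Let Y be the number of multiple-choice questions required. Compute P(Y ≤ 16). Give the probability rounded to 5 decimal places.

Finishing within 16 multiple-choice questions ⇔ at least 5 successes in the first 16. With X ~ Binomial(16, 0.301), P(Y ≤ 16) = 1 − P(X ≤ 4).
  k=0: C(16,0)·0.301^0·0.699^16 = 0.0032481
  k=1: C(16,1)·0.301^1·0.699^15 = 0.0223792
  k=2: C(16,2)·0.301^2·0.699^14 = 0.0722761
  k=3: C(16,3)·0.301^3·0.699^13 = 0.1452415
  k=4: C(16,4)·0.301^4·0.699^12 = 0.2032654
1 − 0.4464103 = 0.5535897

0.55359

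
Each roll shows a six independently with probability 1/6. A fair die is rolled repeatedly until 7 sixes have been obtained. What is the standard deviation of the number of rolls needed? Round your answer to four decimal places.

Y = total rolls until the seventh success; negative binomial with r=7, p=0.166667.
SD(Y) = √[r(1−p)/p²] = √(210.000000) = 14.491377

14.4914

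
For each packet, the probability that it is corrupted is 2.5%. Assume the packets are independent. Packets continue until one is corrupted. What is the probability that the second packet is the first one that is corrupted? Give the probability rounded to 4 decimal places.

0.0244

Geometric (trials to first success), p = 0.025.
P(Y = 2) = (1−p)^1 · p = 0.975 · 0.025 = 0.024375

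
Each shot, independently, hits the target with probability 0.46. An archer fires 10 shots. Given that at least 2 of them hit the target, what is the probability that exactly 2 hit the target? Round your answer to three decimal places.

0.070

X ~ Binomial(10, 0.46). Want P(X=2 | X≥2) = P(X=2) / P(X≥2).
P(X=2) = C(10,2)·0.46^2·0.54^8 = 0.06885
P(X≥2) = 1 − 0.00211 − 0.01796 = 0.97993
Ratio = 0.06885 / 0.97993 = 0.07026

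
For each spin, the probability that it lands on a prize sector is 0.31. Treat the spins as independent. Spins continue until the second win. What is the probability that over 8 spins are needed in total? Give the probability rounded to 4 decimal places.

0.2360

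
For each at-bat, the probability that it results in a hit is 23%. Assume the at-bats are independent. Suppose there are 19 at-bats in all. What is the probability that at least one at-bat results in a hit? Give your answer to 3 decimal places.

0.993

P(at least one) = 1 − P(none) = 1 − (1 − 0.23)^19
= 1 − 0.00697 = 0.99303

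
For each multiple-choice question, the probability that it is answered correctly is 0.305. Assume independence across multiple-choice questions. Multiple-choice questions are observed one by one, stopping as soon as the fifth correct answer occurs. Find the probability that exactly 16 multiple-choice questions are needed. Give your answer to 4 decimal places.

0.0658

Y = trial on which the fifth success occurs; negative binomial, r=5, p=0.305.
P(Y=16) = C(15,4) · p^5 · (1−p)^11
= 1365 · 0.0026394 · 0.018274 = 0.065836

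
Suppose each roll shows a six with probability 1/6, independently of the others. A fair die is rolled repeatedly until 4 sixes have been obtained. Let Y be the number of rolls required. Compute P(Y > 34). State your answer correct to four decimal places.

0.1587

Needing more than 34 rolls ⇔ fewer than 4 successes in the first 34. With X ~ Binomial(34, 0.166667), P(Y > 34) = P(X ≤ 3).
  k=0: C(34,0)·0.166667^0·0.833333^34 = 0.002032
  k=1: C(34,1)·0.166667^1·0.833333^33 = 0.013815
  k=2: C(34,2)·0.166667^2·0.833333^32 = 0.045589
  k=3: C(34,3)·0.166667^3·0.833333^31 = 0.097257
P(X ≤ 3) = 0.158692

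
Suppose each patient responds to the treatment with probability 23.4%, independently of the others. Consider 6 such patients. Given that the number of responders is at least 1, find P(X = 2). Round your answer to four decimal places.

0.3544

X ~ Binomial(6, 0.234). Want P(X=2 | X≥1) = P(X=2) / P(X≥1).
P(X=2) = C(6,2)·0.234^2·0.766^4 = 0.282773
P(X≥1) = 1 − 0.202010 = 0.797990
Ratio = 0.282773 / 0.797990 = 0.354357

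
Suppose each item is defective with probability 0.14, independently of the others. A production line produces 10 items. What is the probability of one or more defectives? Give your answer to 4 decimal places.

P(at least one) = 1 − P(none) = 1 − (1 − 0.14)^10
= 1 − 0.221302 = 0.778698

0.7787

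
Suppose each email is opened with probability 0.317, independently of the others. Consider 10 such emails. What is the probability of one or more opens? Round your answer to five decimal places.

P(at least one) = 1 − P(none) = 1 − (1 − 0.317)^10
= 1 − 0.0220906 = 0.9779094

0.97791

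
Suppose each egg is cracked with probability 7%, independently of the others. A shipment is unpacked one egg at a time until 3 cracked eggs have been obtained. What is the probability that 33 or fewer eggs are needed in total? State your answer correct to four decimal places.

0.4095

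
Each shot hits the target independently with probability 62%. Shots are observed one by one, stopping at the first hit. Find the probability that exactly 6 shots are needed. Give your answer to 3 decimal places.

0.005

Geometric (trials to first success), p = 0.62.
P(Y = 6) = (1−p)^5 · p = 0.0079235 · 0.62 = 0.00491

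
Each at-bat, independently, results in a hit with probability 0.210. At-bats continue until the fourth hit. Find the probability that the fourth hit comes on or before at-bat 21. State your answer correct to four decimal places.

0.6714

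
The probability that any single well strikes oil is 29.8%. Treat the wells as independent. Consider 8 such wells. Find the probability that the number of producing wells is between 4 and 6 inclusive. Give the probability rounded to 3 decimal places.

X ~ Binomial(8, 0.298); P(4 ≤ X ≤ 6) = Σ C(8,k) p^k (1−p)^(8−k) over k:
  k=4: C(8,4)·0.298^4·0.702^4 = 0.13406
  k=5: C(8,5)·0.298^5·0.702^3 = 0.04553
  k=6: C(8,6)·0.298^6·0.702^2 = 0.00966
Total = 0.18926

0.189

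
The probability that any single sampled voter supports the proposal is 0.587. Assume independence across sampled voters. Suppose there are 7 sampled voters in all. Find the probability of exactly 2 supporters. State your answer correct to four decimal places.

0.0869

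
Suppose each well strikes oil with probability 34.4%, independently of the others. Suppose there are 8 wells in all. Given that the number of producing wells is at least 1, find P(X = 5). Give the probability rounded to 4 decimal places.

X ~ Binomial(8, 0.344). Want P(X=5 | X≥1) = P(X=5) / P(X≥1).
P(X=5) = C(8,5)·0.344^5·0.656^3 = 0.076154
P(X≥1) = 1 − 0.034295 = 0.965705
Ratio = 0.076154 / 0.965705 = 0.078858

0.0789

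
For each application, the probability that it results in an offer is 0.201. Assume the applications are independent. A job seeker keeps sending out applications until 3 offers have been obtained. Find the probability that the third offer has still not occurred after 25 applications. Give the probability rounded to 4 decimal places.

Needing more than 25 applications ⇔ fewer than 3 successes in the first 25. With X ~ Binomial(25, 0.201), P(Y > 25) = P(X ≤ 2).
  k=0: C(25,0)·0.201^0·0.799^25 = 0.003662
  k=1: C(25,1)·0.201^1·0.799^24 = 0.023028
  k=2: C(25,2)·0.201^2·0.799^23 = 0.069517
P(X ≤ 2) = 0.096206

0.0962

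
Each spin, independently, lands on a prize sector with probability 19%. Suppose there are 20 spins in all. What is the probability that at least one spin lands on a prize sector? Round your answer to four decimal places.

0.9852

P(at least one) = 1 − P(none) = 1 − (1 − 0.19)^20
= 1 − 0.014781 = 0.985219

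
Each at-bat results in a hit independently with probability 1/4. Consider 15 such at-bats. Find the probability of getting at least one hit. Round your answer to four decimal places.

P(at least one) = 1 − P(none) = 1 − (1 − 0.25)^15
= 1 − 0.013363 = 0.986637

0.9866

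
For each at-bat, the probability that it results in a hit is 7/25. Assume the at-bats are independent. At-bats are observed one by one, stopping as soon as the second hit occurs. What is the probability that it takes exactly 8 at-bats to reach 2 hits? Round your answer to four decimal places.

Y = trial on which the second success occurs; negative binomial, r=2, p=0.28.
P(Y=8) = C(7,1) · p^2 · (1−p)^6
= 7 · 0.0784 · 0.13931 = 0.076456

0.0765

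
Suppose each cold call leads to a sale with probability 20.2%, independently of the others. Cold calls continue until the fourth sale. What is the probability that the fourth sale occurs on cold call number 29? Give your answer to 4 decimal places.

0.0194

Y = trial on which the fourth success occurs; negative binomial, r=4, p=0.202.
P(Y=29) = C(28,3) · p^4 · (1−p)^25
= 3276 · 0.001665 · 0.0035487 = 0.019356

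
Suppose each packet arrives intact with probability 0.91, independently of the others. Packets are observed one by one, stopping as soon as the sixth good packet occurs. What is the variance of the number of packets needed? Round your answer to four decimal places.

Y = total packets until the sixth success; negative binomial with r=6, p=0.91.
Var(Y) = r(1−p)/p² = 6·0.09 / 0.91² = 0.652095

0.6521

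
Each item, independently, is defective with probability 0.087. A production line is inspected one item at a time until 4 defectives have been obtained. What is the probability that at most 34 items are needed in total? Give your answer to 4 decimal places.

Finishing within 34 items ⇔ at least 4 successes in the first 34. With X ~ Binomial(34, 0.087), P(Y ≤ 34) = 1 − P(X ≤ 3).
  k=0: C(34,0)·0.087^0·0.913^34 = 0.045290
  k=1: C(34,1)·0.087^1·0.913^33 = 0.146735
  k=2: C(34,2)·0.087^2·0.913^32 = 0.230710
  k=3: C(34,3)·0.087^3·0.913^31 = 0.234500
1 − 0.657236 = 0.342764

0.3428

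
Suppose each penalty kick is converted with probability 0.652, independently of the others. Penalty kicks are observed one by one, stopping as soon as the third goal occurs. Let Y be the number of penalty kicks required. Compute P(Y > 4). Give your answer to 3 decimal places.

0.433

Needing more than 4 penalty kicks ⇔ fewer than 3 successes in the first 4. With X ~ Binomial(4, 0.652), P(Y > 4) = P(X ≤ 2).
  k=0: C(4,0)·0.652^0·0.348^4 = 0.01467
  k=1: C(4,1)·0.652^1·0.348^3 = 0.10991
  k=2: C(4,2)·0.652^2·0.348^2 = 0.30889
P(X ≤ 2) = 0.43347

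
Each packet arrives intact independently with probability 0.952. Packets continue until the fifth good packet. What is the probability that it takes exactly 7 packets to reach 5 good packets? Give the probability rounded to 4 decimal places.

0.0270

Y = trial on which the fifth success occurs; negative binomial, r=5, p=0.952.
P(Y=7) = C(6,4) · p^5 · (1−p)^2
= 15 · 0.78196 · 0.002304 = 0.027025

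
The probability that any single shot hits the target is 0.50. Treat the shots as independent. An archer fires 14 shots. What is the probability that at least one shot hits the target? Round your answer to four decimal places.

P(at least one) = 1 − P(none) = 1 − (1 − 0.50)^14
= 1 − 0.000061 = 0.999939

0.9999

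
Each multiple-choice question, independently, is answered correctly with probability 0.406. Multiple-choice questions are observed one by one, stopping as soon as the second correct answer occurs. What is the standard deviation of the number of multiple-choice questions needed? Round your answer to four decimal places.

Y = total multiple-choice questions until the second success; negative binomial with r=2, p=0.406.
SD(Y) = √[r(1−p)/p²] = √(7.207163) = 2.684616

2.6846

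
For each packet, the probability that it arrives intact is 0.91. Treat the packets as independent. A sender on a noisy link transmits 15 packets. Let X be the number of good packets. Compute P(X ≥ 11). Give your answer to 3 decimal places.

0.992

X ~ Binomial(15, 0.91); P(X ≥ 11) = Σ C(15,k) p^k (1−p)^(15−k) over k:
  k=11: C(15,11)·0.91^11·0.09^4 = 0.03174
  k=12: C(15,12)·0.91^12·0.09^3 = 0.10696
  k=13: C(15,13)·0.91^13·0.09^2 = 0.24958
  k=14: C(15,14)·0.91^14·0.09^1 = 0.36051
  k=15: C(15,15)·0.91^15·0.09^0 = 0.24301
Total = 0.99180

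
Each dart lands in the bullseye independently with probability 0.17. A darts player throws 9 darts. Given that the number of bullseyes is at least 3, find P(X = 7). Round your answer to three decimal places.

X ~ Binomial(9, 0.17). Want P(X=7 | X≥3) = P(X=7) / P(X≥3).
P(X=7) = C(9,7)·0.17^7·0.83^2 = 0.00010
P(X≥3) = 1 − 0.18694 − 0.34460 − 0.28232 = 0.18614
Ratio = 0.00010 / 0.18614 = 0.00055

0.001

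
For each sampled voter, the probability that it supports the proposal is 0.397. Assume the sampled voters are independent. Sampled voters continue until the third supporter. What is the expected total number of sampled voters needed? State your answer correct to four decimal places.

Y = total sampled voters until the third success; negative binomial with r=3, p=0.397.
E[Y] = r / p = 3 / 0.397 = 7.556675

7.5567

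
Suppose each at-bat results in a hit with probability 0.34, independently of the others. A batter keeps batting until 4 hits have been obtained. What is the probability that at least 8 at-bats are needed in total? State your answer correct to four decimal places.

0.8163

Needing more than 7 at-bats ⇔ fewer than 4 successes in the first 7. With X ~ Binomial(7, 0.34), P(Y > 7) = P(X ≤ 3).
  k=0: C(7,0)·0.34^0·0.66^7 = 0.054552
  k=1: C(7,1)·0.34^1·0.66^6 = 0.196716
  k=2: C(7,2)·0.34^2·0.66^5 = 0.304016
  k=3: C(7,3)·0.34^3·0.66^4 = 0.261024
P(X ≤ 3) = 0.816308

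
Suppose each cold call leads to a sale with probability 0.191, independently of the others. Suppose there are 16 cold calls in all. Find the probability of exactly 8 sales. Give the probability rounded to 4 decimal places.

0.0042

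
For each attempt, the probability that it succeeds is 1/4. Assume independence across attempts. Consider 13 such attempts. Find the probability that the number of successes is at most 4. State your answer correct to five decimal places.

0.79396

X ~ Binomial(13, 0.25); P(X ≤ 4) = Σ C(13,k) p^k (1−p)^(13−k) over k:
  k=0: C(13,0)·0.25^0·0.75^13 = 0.0237573
  k=1: C(13,1)·0.25^1·0.75^12 = 0.1029481
  k=2: C(13,2)·0.25^2·0.75^11 = 0.2058963
  k=3: C(13,3)·0.25^3·0.75^10 = 0.2516510
  k=4: C(13,4)·0.25^4·0.75^9 = 0.2097092
Total = 0.7939619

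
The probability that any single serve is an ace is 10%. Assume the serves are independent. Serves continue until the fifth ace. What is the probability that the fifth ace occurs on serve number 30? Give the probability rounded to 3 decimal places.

0.017

Y = trial on which the fifth success occurs; negative binomial, r=5, p=0.10.
P(Y=30) = C(29,4) · p^5 · (1−p)^25
= 23751 · 1e-05 · 0.07179 = 0.01705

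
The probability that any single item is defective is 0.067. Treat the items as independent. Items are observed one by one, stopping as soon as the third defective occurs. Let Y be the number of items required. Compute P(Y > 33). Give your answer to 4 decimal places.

0.6179

Needing more than 33 items ⇔ fewer than 3 successes in the first 33. With X ~ Binomial(33, 0.067), P(Y > 33) = P(X ≤ 2).
  k=0: C(33,0)·0.067^0·0.933^33 = 0.101413
  k=1: C(33,1)·0.067^1·0.933^32 = 0.240326
  k=2: C(33,2)·0.067^2·0.933^31 = 0.276131
P(X ≤ 2) = 0.617870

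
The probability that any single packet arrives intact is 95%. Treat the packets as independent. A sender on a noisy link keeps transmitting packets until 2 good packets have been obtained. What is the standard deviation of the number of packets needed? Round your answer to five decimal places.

Y = total packets until the second success; negative binomial with r=2, p=0.95.
SD(Y) = √[r(1−p)/p²] = √(0.1108033) = 0.3328713

0.33287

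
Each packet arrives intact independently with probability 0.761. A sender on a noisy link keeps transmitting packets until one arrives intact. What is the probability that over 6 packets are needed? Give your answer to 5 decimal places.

0.00019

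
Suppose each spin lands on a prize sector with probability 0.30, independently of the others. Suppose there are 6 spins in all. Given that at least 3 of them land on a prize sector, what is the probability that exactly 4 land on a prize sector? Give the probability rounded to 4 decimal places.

X ~ Binomial(6, 0.30). Want P(X=4 | X≥3) = P(X=4) / P(X≥3).
P(X=4) = C(6,4)·0.30^4·0.70^2 = 0.059535
P(X≥3) = 1 − 0.117649 − 0.302526 − 0.324135 = 0.255690
Ratio = 0.059535 / 0.255690 = 0.232841

0.2328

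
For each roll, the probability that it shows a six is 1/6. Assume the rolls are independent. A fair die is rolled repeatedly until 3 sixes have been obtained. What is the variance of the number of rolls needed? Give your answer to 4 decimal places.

Y = total rolls until the third success; negative binomial with r=3, p=0.166667.
Var(Y) = r(1−p)/p² = 3·0.833333 / 0.166667² = 90.000000

90.0000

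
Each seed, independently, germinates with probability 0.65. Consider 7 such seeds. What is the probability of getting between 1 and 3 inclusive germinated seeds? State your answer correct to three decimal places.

X ~ Binomial(7, 0.65); P(1 ≤ X ≤ 3) = Σ C(7,k) p^k (1−p)^(7−k) over k:
  k=1: C(7,1)·0.65^1·0.35^6 = 0.00836
  k=2: C(7,2)·0.65^2·0.35^5 = 0.04660
  k=3: C(7,3)·0.65^3·0.35^4 = 0.14424
Total = 0.19920

0.199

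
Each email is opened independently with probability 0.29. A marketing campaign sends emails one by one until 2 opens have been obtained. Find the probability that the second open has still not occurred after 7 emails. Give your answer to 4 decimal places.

Needing more than 7 emails ⇔ fewer than 2 successes in the first 7. With X ~ Binomial(7, 0.29), P(Y > 7) = P(X ≤ 1).
  k=0: C(7,0)·0.29^0·0.71^7 = 0.090951
  k=1: C(7,1)·0.29^1·0.71^6 = 0.260044
P(X ≤ 1) = 0.350995

0.3510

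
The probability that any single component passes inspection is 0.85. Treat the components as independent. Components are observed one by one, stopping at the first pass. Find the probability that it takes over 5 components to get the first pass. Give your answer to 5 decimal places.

Y = number of components to the first success; geometric, p = 0.85.
P(Y > 5) = P(first 5 all fail) = (1−p)^5 = 0.0000759

0.00008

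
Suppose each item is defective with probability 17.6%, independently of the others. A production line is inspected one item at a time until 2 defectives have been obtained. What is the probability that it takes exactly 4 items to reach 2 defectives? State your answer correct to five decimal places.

Y = trial on which the second success occurs; negative binomial, r=2, p=0.176.
P(Y=4) = C(3,1) · p^2 · (1−p)^2
= 3 · 0.030976 · 0.67898 = 0.0630959

0.06310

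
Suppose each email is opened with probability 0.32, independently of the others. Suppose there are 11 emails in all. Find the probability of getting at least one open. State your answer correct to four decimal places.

P(at least one) = 1 − P(none) = 1 − (1 − 0.32)^11
= 1 − 0.014375 = 0.985625

0.9856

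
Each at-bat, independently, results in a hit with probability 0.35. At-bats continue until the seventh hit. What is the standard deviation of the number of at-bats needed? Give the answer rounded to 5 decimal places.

Y = total at-bats until the seventh success; negative binomial with r=7, p=0.35.
SD(Y) = √[r(1−p)/p²] = √(37.1428571) = 6.0944940

6.09449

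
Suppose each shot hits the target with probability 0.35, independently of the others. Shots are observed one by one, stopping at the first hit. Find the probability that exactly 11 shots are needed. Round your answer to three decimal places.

0.005

Geometric (trials to first success), p = 0.35.
P(Y = 11) = (1−p)^10 · p = 0.013463 · 0.35 = 0.00471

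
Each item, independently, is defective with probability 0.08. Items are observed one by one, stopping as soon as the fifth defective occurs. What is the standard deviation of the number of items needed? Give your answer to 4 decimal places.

Y = total items until the fifth success; negative binomial with r=5, p=0.08.
SD(Y) = √[r(1−p)/p²] = √(718.750000) = 26.809513

26.8095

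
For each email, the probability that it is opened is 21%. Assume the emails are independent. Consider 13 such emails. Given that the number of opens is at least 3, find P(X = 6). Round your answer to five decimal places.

X ~ Binomial(13, 0.21). Want P(X=6 | X≥3) = P(X=6) / P(X≥3).
P(X=6) = C(13,6)·0.21^6·0.79^7 = 0.0282633
P(X≥3) = 1 − 0.0466823 − 0.1613198 − 0.2572949 = 0.5347030
Ratio = 0.0282633 / 0.5347030 = 0.0528579

0.05286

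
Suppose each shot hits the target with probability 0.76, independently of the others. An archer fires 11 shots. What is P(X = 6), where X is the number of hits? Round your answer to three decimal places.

X ~ Binomial(n=11, p=0.76).
P(X=6) = C(11,6) · p^6 · (1−p)^5
= 462 · 0.1927 · 0.00079626 = 0.07089

0.071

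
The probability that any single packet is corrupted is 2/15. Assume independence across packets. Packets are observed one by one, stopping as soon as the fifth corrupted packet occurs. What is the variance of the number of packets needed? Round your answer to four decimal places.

243.7500

Y = total packets until the fifth success; negative binomial with r=5, p=0.133333.
Var(Y) = r(1−p)/p² = 5·0.866667 / 0.133333² = 243.750000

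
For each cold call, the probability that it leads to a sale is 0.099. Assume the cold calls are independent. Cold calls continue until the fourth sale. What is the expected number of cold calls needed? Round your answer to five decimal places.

40.40404

Y = total cold calls until the fourth success; negative binomial with r=4, p=0.099.
E[Y] = r / p = 4 / 0.099 = 40.4040404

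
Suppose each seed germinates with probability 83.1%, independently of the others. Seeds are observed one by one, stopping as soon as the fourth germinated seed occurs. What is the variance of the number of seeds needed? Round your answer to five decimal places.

Y = total seeds until the fourth success; negative binomial with r=4, p=0.831.
Var(Y) = r(1−p)/p² = 4·0.169 / 0.831² = 0.9789142

0.97891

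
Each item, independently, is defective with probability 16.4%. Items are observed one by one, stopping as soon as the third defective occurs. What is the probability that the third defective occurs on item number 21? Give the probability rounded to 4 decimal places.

0.0333

Y = trial on which the third success occurs; negative binomial, r=3, p=0.164.
P(Y=21) = C(20,2) · p^3 · (1−p)^18
= 190 · 0.0044109 · 0.039784 = 0.033342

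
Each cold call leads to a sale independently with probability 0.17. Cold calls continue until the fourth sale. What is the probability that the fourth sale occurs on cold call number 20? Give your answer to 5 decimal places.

0.04106

Y = trial on which the fourth success occurs; negative binomial, r=4, p=0.17.
P(Y=20) = C(19,3) · p^4 · (1−p)^16
= 969 · 0.00083521 · 0.050728 = 0.0410553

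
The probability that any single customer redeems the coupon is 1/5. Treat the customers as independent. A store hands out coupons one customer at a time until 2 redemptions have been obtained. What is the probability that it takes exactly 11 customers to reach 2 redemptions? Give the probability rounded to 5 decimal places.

0.05369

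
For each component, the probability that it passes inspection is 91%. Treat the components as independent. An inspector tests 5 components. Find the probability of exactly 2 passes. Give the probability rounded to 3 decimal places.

X ~ Binomial(n=5, p=0.91).
P(X=2) = C(5,2) · p^2 · (1−p)^3
= 10 · 0.8281 · 0.000729 = 0.00604

0.006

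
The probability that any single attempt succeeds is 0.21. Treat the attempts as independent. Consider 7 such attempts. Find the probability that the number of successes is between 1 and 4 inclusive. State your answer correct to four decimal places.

X ~ Binomial(7, 0.21); P(1 ≤ X ≤ 4) = Σ C(7,k) p^k (1−p)^(7−k) over k:
  k=1: C(7,1)·0.21^1·0.79^6 = 0.357339
  k=2: C(7,2)·0.21^2·0.79^5 = 0.284966
  k=3: C(7,3)·0.21^3·0.79^4 = 0.126251
  k=4: C(7,4)·0.21^4·0.79^3 = 0.033560
Total = 0.802116

0.8021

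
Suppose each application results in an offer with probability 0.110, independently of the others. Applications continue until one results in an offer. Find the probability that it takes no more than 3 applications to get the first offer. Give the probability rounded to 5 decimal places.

0.29503

Y = number of applications to the first success; geometric, p = 0.11.
P(Y ≤ 3) = 1 − (1−p)^3 = 1 − 0.7049690 = 0.2950310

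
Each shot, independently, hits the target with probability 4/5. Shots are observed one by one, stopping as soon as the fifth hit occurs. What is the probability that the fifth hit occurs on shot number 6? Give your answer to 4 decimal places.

Y = trial on which the fifth success occurs; negative binomial, r=5, p=0.80.
P(Y=6) = C(5,4) · p^5 · (1−p)^1
= 5 · 0.32768 · 0.2 = 0.327680

0.3277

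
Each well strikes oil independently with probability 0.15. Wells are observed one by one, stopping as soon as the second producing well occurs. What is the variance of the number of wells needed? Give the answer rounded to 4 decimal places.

75.5556

Y = total wells until the second success; negative binomial with r=2, p=0.15.
Var(Y) = r(1−p)/p² = 2·0.85 / 0.15² = 75.555556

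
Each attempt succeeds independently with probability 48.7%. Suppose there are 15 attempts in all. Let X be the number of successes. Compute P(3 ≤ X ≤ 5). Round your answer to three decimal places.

0.171

X ~ Binomial(15, 0.487); P(3 ≤ X ≤ 5) = Σ C(15,k) p^k (1−p)^(15−k) over k:
  k=3: C(15,3)·0.487^3·0.513^12 = 0.01746
  k=4: C(15,4)·0.487^4·0.513^11 = 0.04972
  k=5: C(15,5)·0.487^5·0.513^10 = 0.10384
Total = 0.17102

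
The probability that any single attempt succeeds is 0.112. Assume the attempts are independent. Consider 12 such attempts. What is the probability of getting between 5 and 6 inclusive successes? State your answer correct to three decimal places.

0.007

X ~ Binomial(12, 0.112); P(5 ≤ X ≤ 6) = Σ C(12,k) p^k (1−p)^(12−k) over k:
  k=5: C(12,5)·0.112^5·0.888^7 = 0.00608
  k=6: C(12,6)·0.112^6·0.888^6 = 0.00089
Total = 0.00697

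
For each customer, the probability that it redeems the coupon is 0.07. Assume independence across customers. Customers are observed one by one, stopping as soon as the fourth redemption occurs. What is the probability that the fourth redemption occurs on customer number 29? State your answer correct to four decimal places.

0.0128

Y = trial on which the fourth success occurs; negative binomial, r=4, p=0.07.
P(Y=29) = C(28,3) · p^4 · (1−p)^25
= 3276 · 2.401e-05 · 0.16296 = 0.012818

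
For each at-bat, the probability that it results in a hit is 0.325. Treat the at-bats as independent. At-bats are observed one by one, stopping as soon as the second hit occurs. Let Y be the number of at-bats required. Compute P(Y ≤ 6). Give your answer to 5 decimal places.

0.63217

Finishing within 6 at-bats ⇔ at least 2 successes in the first 6. With X ~ Binomial(6, 0.325), P(Y ≤ 6) = 1 − P(X ≤ 1).
  k=0: C(6,0)·0.325^0·0.675^6 = 0.0945851
  k=1: C(6,1)·0.325^1·0.675^5 = 0.2732458
1 − 0.3678309 = 0.6321691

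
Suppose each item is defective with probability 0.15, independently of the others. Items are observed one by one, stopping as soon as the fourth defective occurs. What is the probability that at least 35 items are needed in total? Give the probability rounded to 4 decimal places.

0.2285

Needing more than 34 items ⇔ fewer than 4 successes in the first 34. With X ~ Binomial(34, 0.15), P(Y > 34) = P(X ≤ 3).
  k=0: C(34,0)·0.15^0·0.85^34 = 0.003983
  k=1: C(34,1)·0.15^1·0.85^33 = 0.023900
  k=2: C(34,2)·0.15^2·0.85^32 = 0.069591
  k=3: C(34,3)·0.15^3·0.85^31 = 0.130994
P(X ≤ 3) = 0.228468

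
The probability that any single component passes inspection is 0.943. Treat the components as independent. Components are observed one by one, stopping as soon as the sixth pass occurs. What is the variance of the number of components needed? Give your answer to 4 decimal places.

0.3846

Y = total components until the sixth success; negative binomial with r=6, p=0.943.
Var(Y) = r(1−p)/p² = 6·0.057 / 0.943² = 0.384594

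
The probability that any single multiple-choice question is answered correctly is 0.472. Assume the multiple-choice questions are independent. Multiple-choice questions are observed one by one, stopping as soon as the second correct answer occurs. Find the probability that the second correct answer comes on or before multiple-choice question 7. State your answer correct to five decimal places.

0.91697

Finishing within 7 multiple-choice questions ⇔ at least 2 successes in the first 7. With X ~ Binomial(7, 0.472), P(Y ≤ 7) = 1 − P(X ≤ 1).
  k=0: C(7,0)·0.472^0·0.528^7 = 0.0114403
  k=1: C(7,1)·0.472^1·0.528^6 = 0.0715886
1 − 0.0830289 = 0.9169711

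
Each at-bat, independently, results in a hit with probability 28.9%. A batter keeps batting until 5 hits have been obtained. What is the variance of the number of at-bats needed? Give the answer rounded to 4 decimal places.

42.5641

Y = total at-bats until the fifth success; negative binomial with r=5, p=0.289.
Var(Y) = r(1−p)/p² = 5·0.711 / 0.289² = 42.564146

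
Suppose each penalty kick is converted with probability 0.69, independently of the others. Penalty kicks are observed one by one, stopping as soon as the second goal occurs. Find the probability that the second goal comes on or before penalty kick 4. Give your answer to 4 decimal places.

Finishing within 4 penalty kicks ⇔ at least 2 successes in the first 4. With X ~ Binomial(4, 0.69), P(Y ≤ 4) = 1 − P(X ≤ 1).
  k=0: C(4,0)·0.69^0·0.31^4 = 0.009235
  k=1: C(4,1)·0.69^1·0.31^3 = 0.082223
1 − 0.091458 = 0.908542

0.9085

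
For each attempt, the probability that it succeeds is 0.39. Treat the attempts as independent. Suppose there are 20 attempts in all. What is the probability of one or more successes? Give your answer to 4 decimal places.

P(at least one) = 1 − P(none) = 1 − (1 − 0.39)^20
= 1 − 0.000051 = 0.999949

0.9999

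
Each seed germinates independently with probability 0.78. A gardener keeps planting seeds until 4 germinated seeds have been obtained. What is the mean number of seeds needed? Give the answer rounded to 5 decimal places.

Y = total seeds until the fourth success; negative binomial with r=4, p=0.78.
E[Y] = r / p = 4 / 0.78 = 5.1282051

5.12821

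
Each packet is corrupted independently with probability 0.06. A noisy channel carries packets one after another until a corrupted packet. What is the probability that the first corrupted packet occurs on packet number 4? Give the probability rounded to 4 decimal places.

0.0498

Geometric (trials to first success), p = 0.06.
P(Y = 4) = (1−p)^3 · p = 0.83058 · 0.06 = 0.049835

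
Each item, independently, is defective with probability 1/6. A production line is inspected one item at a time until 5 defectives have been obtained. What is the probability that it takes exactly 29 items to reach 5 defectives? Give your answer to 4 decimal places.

0.0331

Y = trial on which the fifth success occurs; negative binomial, r=5, p=0.166667.
P(Y=29) = C(28,4) · p^5 · (1−p)^24
= 20475 · 0.0001286 · 0.012579 = 0.033122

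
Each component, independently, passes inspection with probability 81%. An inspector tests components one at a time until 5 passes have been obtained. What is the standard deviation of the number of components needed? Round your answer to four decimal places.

1.2033

Y = total components until the fifth success; negative binomial with r=5, p=0.81.
SD(Y) = √[r(1−p)/p²] = √(1.447950) = 1.203308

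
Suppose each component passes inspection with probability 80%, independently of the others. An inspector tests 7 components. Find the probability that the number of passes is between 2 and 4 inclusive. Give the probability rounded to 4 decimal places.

X ~ Binomial(7, 0.80); P(2 ≤ X ≤ 4) = Σ C(7,k) p^k (1−p)^(7−k) over k:
  k=2: C(7,2)·0.80^2·0.20^5 = 0.004301
  k=3: C(7,3)·0.80^3·0.20^4 = 0.028672
  k=4: C(7,4)·0.80^4·0.20^3 = 0.114688
Total = 0.147661

0.1477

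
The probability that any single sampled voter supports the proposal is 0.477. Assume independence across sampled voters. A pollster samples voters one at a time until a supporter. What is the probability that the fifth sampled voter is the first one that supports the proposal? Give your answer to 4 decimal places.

0.0357

Geometric (trials to first success), p = 0.477.
P(Y = 5) = (1−p)^4 · p = 0.074818 · 0.477 = 0.035688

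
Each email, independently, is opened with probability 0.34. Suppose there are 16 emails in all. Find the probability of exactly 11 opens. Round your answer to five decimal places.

0.00384

X ~ Binomial(n=16, p=0.34).
P(X=11) = C(16,11) · p^11 · (1−p)^5
= 4368 · 7.0189e-06 · 0.12523 = 0.0038395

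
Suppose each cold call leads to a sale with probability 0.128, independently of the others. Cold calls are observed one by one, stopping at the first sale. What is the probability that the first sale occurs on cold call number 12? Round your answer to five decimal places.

0.02837

Geometric (trials to first success), p = 0.128.
P(Y = 12) = (1−p)^11 · p = 0.22166 · 0.128 = 0.0283721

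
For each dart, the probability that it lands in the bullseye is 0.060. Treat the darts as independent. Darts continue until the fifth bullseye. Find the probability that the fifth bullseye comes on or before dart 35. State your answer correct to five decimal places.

Finishing within 35 darts ⇔ at least 5 successes in the first 35. With X ~ Binomial(35, 0.06), P(Y ≤ 35) = 1 − P(X ≤ 4).
  k=0: C(35,0)·0.06^0·0.94^35 = 0.1146766
  k=1: C(35,1)·0.06^1·0.94^34 = 0.2561924
  k=2: C(35,2)·0.06^2·0.94^33 = 0.2779961
  k=3: C(35,3)·0.06^3·0.94^32 = 0.1951887
  k=4: C(35,4)·0.06^4·0.94^31 = 0.0996708
1 − 0.9437247 = 0.0562753

0.05628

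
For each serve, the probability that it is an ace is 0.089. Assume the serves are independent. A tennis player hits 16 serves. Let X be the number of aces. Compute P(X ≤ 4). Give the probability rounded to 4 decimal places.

X ~ Binomial(16, 0.089); P(X ≤ 4) = Σ C(16,k) p^k (1−p)^(16−k) over k:
  k=0: C(16,0)·0.089^0·0.911^16 = 0.225058
  k=1: C(16,1)·0.089^1·0.911^15 = 0.351792
  k=2: C(16,2)·0.089^2·0.911^14 = 0.257762
  k=3: C(16,3)·0.089^3·0.911^13 = 0.117516
  k=4: C(16,4)·0.089^4·0.911^12 = 0.037312
Total = 0.989440

0.9894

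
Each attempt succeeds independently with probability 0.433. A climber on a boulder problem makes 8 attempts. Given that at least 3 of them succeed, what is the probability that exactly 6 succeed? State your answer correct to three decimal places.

0.079

X ~ Binomial(8, 0.433). Want P(X=6 | X≥3) = P(X=6) / P(X≥3).
P(X=6) = C(8,6)·0.433^6·0.567^2 = 0.05933
P(X≥3) = 1 − 0.01068 − 0.06526 − 0.17443 = 0.74962
Ratio = 0.05933 / 0.74962 = 0.07914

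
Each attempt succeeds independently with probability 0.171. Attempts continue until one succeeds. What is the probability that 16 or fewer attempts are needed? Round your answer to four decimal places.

0.9502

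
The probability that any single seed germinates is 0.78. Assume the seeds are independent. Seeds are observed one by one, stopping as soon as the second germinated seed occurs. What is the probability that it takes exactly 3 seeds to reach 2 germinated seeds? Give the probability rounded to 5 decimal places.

Y = trial on which the second success occurs; negative binomial, r=2, p=0.78.
P(Y=3) = C(2,1) · p^2 · (1−p)^1
= 2 · 0.6084 · 0.22 = 0.2676960

0.26770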